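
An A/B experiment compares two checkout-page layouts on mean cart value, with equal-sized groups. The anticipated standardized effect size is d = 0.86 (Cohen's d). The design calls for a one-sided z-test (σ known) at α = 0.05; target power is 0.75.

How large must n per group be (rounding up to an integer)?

For power 0.75 need Φ(δ − z_{0.05}) = 0.75, so δ = z_{0.05} + z_{0.25} = 1.645 + 0.674 = 2.319.
δ = d·√(n/2) ⇒ n = 2(δ/d)² = 2 × (2.319 / 0.86)² = 14.55.
Rounding up, n = 15 per group.

n = 15 per group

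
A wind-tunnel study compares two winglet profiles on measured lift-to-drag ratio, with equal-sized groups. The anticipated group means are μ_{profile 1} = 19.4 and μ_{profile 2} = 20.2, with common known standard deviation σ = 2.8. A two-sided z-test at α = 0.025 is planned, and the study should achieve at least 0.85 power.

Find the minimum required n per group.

Standardized effect: d = |μ_{profile 1} − μ_{profile 2}| / σ = |19.4 − 20.2| / 2.8 = 0.2857
Set Φ(δ − 2.241) = 0.85; then δ − 2.241 = Φ⁻¹(0.85) = 1.036, giving δ = 3.278.
(For δ > 0 the lower-tail rejection region contributes negligibly to power, so the one-term inversion is standard.)
δ = d·√(n/2) ⇒ n = 2(δ/d)² = 2 × (3.278 / 0.2857)² = 263.23.
Rounding up, n = 264 per group.

n = 264 per group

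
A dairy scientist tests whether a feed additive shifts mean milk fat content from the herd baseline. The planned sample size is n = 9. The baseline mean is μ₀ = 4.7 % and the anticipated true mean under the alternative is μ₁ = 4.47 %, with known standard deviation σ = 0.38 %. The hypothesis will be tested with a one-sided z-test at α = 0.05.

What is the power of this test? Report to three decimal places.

Power ≈ 0.568

Standardized effect: d = |μ₁ − μ₀| / σ = |4.47 − 4.7| / 0.38 = 0.6053
Noncentrality parameter: λ = d·√n = 0.6053 × √9 = 1.8158
Critical value for a one-sided test at α = 0.05: z_α = 1.645.
Power = P(Z > 1.645 − λ) = Φ(0.171) = 0.5679.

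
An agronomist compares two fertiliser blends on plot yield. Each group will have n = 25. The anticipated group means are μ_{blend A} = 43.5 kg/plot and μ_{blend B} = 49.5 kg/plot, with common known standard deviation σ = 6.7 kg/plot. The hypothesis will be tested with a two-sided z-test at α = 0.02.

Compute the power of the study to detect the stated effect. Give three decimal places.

Standardized effect: d = |μ_{blend A} − μ_{blend B}| / σ = |43.5 − 49.5| / 6.7 = 0.8955
Noncentrality parameter: δ = d·√(n/2) = 0.8955 × √(25/2) = 3.1661
Two-sided α = 0.02 → critical value z_{0.01} = 2.326.
Power = Φ(δ − 2.326) + Φ(−δ − 2.326) = Φ(0.840) + Φ(-5.492) = 0.7995 + 0.0000 = 0.7995.

Power ≈ 0.799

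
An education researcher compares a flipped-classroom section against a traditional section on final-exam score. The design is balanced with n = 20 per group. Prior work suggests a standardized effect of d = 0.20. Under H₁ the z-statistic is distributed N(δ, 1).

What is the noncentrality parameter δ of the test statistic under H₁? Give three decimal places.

δ ≈ 0.632

The noncentrality parameter scales effect size by the design's sample-size factor: δ = d·√(n/2) = 0.20 × √(20/2) = 0.6325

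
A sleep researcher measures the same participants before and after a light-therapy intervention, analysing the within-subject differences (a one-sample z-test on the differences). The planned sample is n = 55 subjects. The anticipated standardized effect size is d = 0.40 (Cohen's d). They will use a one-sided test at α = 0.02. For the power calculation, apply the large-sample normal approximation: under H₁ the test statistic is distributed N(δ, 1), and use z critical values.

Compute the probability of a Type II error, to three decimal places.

Noncentrality parameter: δ = d·√n = 0.40 × √55 = 2.9665
Critical value for a one-sided test at α = 0.02: z_α = 2.054.
Power = P(Z > 2.054 − δ) = Φ(0.913) = 0.8193.
Type II error: β = 1 − power = 1 − 0.8193 = 0.1807.

β ≈ 0.181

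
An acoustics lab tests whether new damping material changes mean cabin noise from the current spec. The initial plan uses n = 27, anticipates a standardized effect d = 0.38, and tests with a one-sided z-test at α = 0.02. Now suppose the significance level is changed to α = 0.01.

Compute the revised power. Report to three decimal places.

δ = d·√n = 0.38 × √27 = 1.9745 (unchanged). New critical value: z_{0.01} = 2.326.
Revised power = P(Z > 2.326 − δ) = Φ(-0.352) = 0.3625.

Power ≈ 0.362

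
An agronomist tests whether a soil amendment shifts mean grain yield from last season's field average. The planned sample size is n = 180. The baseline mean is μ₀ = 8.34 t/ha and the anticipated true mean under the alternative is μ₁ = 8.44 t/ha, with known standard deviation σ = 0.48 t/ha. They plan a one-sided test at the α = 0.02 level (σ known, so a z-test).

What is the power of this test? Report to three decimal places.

Standardized effect: d = |μ₁ − μ₀| / σ = |8.44 − 8.34| / 0.48 = 0.2083
Noncentrality parameter: δ = d·√n = 0.2083 × √180 = 2.7951
One-sided α = 0.02 → critical value z_{0.02} = 2.054.
Power = P(Z > 2.054 − δ) = Φ(0.741) = 0.7708.

Power ≈ 0.771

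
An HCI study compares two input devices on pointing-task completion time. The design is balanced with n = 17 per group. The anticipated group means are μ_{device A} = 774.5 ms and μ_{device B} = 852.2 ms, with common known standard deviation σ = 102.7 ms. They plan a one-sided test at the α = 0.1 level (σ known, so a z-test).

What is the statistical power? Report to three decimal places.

Power ≈ 0.822

Standardized effect: d = |μ_{device A} − μ_{device B}| / σ = |774.5 − 852.2| / 102.7 = 0.7566
Noncentrality parameter: δ = d·√(n/2) = 0.7566 × √(17/2) = 2.2058
One-sided α = 0.1 → critical value z_{0.1} = 1.282.
Power = Φ(δ − 1.282) = Φ(0.924) = 0.8223.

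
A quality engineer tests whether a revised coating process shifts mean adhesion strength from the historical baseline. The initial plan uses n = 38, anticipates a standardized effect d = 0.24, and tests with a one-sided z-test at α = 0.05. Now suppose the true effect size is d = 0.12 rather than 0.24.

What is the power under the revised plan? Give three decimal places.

Power ≈ 0.183

With d = 0.12: δ = d·√n = 0.12 × √38 = 0.7397. Critical value z_{0.05} = 1.645.
Revised power = P(Z > 1.645 − δ) = Φ(-0.905) = 0.1827.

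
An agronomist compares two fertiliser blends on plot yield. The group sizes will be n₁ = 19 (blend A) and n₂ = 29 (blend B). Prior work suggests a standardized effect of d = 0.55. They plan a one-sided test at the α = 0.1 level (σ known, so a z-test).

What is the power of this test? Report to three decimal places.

Power ≈ 0.720

Noncentrality parameter: δ = d / √(1/n₁ + 1/n₂) = 0.55 / √(1/19 + 1/29) = 1.8635
One-sided α = 0.1 → critical value z_{0.1} = 1.282.
Power = Φ(δ − 1.282) = Φ(0.582) = 0.7197.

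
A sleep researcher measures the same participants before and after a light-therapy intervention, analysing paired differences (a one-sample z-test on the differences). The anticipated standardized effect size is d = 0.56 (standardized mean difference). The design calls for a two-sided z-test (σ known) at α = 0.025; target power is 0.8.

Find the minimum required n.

For power 0.8 need Φ(δ − z_{0.0125}) = 0.8, so δ = z_{0.0125} + z_{0.20} = 2.241 + 0.842 = 3.083.
(For δ > 0 the lower-tail rejection region contributes negligibly to power, so the one-term inversion is standard.)
δ = d·√n ⇒ n = (δ/d)² = (3.083 / 0.56)² = 30.31.
Rounding up, n = 31.

n = 31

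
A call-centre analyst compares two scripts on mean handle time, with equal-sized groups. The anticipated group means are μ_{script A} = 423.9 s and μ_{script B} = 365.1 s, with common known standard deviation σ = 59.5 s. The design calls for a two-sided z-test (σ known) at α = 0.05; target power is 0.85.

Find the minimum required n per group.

n = 19 per group

Standardized effect: d = |μ_{script A} − μ_{script B}| / σ = |423.9 − 365.1| / 59.5 = 0.9882
Set Φ(δ − 1.960) = 0.85; then δ − 1.960 = Φ⁻¹(0.85) = 1.036, giving δ = 2.996.
(For δ > 0 the lower-tail rejection region contributes negligibly to power, so the one-term inversion is standard.)
δ = d·√(n/2) ⇒ n = 2(δ/d)² = 2 × (2.996 / 0.9882)² = 18.39.
Round up to the next whole unit.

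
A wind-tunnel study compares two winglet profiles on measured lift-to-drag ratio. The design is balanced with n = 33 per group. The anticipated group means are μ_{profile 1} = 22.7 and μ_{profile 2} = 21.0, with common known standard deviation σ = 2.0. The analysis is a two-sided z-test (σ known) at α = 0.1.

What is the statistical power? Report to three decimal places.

Standardized effect: d = |μ_{profile 1} − μ_{profile 2}| / σ = |22.7 − 21.0| / 2.0 = 0.8500
Noncentrality parameter: δ = d·√(n/2) = 0.8500 × √(33/2) = 3.4527
Two-sided α = 0.1 → critical value z_{0.05} = 1.645.
Power = Φ(δ − 1.645) + Φ(−δ − 1.645) = Φ(1.808) + Φ(-5.098) = 0.9647 + 0.0000 = 0.9647.

Power ≈ 0.965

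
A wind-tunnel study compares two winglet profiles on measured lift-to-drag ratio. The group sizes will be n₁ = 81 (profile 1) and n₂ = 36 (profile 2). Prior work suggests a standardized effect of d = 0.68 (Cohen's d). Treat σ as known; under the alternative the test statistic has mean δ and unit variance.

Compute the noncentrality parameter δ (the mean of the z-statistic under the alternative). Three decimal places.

δ ≈ 3.395

The noncentrality parameter scales effect size by the design's sample-size factor: δ = d / √(1/n₁ + 1/n₂) = 0.68 / √(1/81 + 1/36) = 3.3948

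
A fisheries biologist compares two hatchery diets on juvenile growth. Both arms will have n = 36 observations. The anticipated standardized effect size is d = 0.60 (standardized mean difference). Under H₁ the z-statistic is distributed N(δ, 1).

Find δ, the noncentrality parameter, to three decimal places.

The noncentrality parameter scales effect size by the design's sample-size factor: δ = d·√(n/2) = 0.60 × √(36/2) = 2.5456

δ ≈ 2.546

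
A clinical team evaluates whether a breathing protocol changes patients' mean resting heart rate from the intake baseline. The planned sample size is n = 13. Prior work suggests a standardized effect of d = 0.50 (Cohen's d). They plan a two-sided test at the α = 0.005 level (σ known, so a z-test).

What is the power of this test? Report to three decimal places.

Power ≈ 0.158

Noncentrality parameter: δ = d·√n = 0.50 × √13 = 1.8028
Critical value for a two-sided test at α = 0.005: z_{α/2} = 2.807.
Power = Φ(δ − 2.807) + Φ(−δ − 2.807) = Φ(-1.004) + Φ(-4.610) = 0.1576 + 0.0000 = 0.1576.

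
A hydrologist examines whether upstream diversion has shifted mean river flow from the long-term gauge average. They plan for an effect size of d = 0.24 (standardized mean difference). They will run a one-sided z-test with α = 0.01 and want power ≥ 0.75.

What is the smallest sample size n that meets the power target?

n = 157

For power 0.75 need Φ(δ − z_{0.01}) = 0.75, so δ = z_{0.01} + z_{0.25} = 2.326 + 0.674 = 3.001.
δ = d·√n ⇒ n = (δ/d)² = (3.001 / 0.24)² = 156.34.
Rounding up, n = 157.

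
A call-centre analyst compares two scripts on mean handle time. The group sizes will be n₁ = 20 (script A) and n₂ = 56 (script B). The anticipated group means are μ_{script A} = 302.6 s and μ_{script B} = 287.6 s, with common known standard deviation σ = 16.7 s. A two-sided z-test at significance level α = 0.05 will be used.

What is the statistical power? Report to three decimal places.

Standardized effect: d = |μ_{script A} − μ_{script B}| / σ = |302.6 − 287.6| / 16.7 = 0.8982
Noncentrality parameter: δ = d / √(1/n₁ + 1/n₂) = 0.8982 / √(1/20 + 1/56) = 3.4481
Critical value for a two-sided test at α = 0.05: z_{α/2} = 1.960.
Power = Φ(δ − 1.960) + Φ(−δ − 1.960) = Φ(1.488) + Φ(-5.408) = 0.9316 + 0.0000 = 0.9316.

Power ≈ 0.932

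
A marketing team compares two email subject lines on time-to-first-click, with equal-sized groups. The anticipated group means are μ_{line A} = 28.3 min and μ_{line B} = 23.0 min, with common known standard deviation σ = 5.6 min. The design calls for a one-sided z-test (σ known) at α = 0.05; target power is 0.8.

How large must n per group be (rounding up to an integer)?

Standardized effect: d = |μ_{line A} − μ_{line B}| / σ = |28.3 − 23.0| / 5.6 = 0.9464
Set Φ(δ − 1.645) = 0.8; then δ − 1.645 = Φ⁻¹(0.8) = 0.842, giving δ = 2.486.
δ = d·√(n/2) ⇒ n = 2(δ/d)² = 2 × (2.486 / 0.9464)² = 13.80.
Rounding up, n = 14 per group.

n = 14 per group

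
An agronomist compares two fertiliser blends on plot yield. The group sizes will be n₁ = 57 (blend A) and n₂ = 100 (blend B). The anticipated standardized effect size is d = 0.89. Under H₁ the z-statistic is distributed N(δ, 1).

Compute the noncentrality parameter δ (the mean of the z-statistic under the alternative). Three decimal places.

δ ≈ 5.363

δ = d / √(1/n₁ + 1/n₂) = 0.89 / √(1/57 + 1/100) = 5.3626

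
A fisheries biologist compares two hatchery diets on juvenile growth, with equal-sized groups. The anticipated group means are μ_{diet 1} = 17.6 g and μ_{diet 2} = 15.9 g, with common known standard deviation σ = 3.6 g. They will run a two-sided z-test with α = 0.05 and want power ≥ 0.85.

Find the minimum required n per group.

Standardized effect: d = |μ_{diet 1} − μ_{diet 2}| / σ = |17.6 − 15.9| / 3.6 = 0.4722
For power 0.85 need Φ(δ − z_{0.025}) = 0.85, so δ = z_{0.025} + z_{0.15} = 1.960 + 1.036 = 2.996.
(Ignoring the negligible lower-tail rejection probability gives the usual closed-form inversion.)
δ = d·√(n/2) ⇒ n = 2(δ/d)² = 2 × (2.996 / 0.4722)² = 80.53.
Rounding up, n = 81 per group.

n = 81 per group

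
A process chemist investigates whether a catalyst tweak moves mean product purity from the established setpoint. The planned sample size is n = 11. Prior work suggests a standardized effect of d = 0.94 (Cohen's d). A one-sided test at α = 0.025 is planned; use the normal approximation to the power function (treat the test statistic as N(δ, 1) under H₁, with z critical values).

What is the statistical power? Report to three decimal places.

Power ≈ 0.876

Noncentrality parameter: δ = d·√n = 0.94 × √11 = 3.1176
Critical value for a one-sided test at α = 0.025: z_α = 1.960.
Power = P(Z > 1.960 − δ) = Φ(1.158) = 0.8765.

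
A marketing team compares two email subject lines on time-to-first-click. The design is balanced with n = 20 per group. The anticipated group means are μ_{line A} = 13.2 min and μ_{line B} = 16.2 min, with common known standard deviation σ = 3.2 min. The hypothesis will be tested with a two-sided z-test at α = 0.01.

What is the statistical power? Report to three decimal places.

Power ≈ 0.651

Standardized effect: d = |μ_{line A} − μ_{line B}| / σ = |13.2 − 16.2| / 3.2 = 0.9375
Noncentrality parameter: δ = d·√(n/2) = 0.9375 × √(20/2) = 2.9646
Two-sided α = 0.01 → critical value z_{0.005} = 2.576.
Power = Φ(δ − 2.576) + Φ(−δ − 2.576) = Φ(0.389) + Φ(-5.540) = 0.6513 + 0.0000 = 0.6513.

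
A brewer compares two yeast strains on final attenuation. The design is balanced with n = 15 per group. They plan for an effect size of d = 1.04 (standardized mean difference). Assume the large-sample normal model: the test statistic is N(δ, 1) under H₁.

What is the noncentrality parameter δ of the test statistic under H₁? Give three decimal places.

The noncentrality parameter scales effect size by the design's sample-size factor: δ = d·√(n/2) = 1.04 × √(15/2) = 2.8482

δ ≈ 2.848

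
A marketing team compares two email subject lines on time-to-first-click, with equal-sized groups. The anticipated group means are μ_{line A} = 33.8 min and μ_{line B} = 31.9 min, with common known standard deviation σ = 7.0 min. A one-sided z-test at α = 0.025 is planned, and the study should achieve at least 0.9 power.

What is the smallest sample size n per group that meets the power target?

Standardized effect: d = |μ_{line A} − μ_{line B}| / σ = |33.8 − 31.9| / 7.0 = 0.2714
For power 0.9 need Φ(δ − z_{0.025}) = 0.9, so δ = z_{0.025} + z_{0.10} = 1.960 + 1.282 = 3.242.
δ = d·√(n/2) ⇒ n = 2(δ/d)² = 2 × (3.242 / 0.2714)² = 285.24.
Round up to the next whole unit.

n = 286 per group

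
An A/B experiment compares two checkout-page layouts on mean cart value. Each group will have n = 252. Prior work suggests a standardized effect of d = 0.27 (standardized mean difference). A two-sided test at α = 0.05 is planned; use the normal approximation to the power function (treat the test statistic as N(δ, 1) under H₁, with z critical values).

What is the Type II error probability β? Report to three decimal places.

β ≈ 0.142

Noncentrality parameter: δ = d·√(n/2) = 0.27 × √(252/2) = 3.0307
Critical value for a two-sided test at α = 0.05: z_{α/2} = 1.960.
Power = Φ(δ − 1.960) + Φ(−δ − 1.960) = Φ(1.071) + Φ(-4.991) = 0.8579 + 0.0000 = 0.8579.
Type II error: β = 1 − power = 1 − 0.8579 = 0.1421.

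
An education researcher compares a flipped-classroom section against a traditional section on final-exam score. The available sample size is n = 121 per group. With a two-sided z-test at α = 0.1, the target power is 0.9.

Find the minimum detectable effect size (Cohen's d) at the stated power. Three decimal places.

d ≈ 0.376

Required noncentrality: δ = z_{0.05} + z_{0.10} = 1.645 + 1.282 = 2.926.
(Lower-tail contribution to power is negligible for δ > 0.)
δ = d·√(n/2) ⇒ d = δ/√(n/2) = 2.926/√(121/2) = 0.3762.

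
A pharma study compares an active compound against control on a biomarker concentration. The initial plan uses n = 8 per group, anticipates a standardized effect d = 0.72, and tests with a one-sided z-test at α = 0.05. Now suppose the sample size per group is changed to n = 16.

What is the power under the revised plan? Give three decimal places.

With n = 16 per group: δ = d·√(n/2) = 0.72 × √(16/2) = 2.0365. Critical value z_{0.05} = 1.645.
Revised power = Φ(δ − 1.645) = Φ(0.392) = 0.6523.

Power ≈ 0.652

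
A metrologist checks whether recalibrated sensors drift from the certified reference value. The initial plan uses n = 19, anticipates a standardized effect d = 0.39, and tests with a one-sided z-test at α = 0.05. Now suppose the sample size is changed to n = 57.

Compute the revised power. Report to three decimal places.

With n = 57: δ = d·√n = 0.39 × √57 = 2.9444. Critical value z_{0.05} = 1.645.
Revised power = P(Z > 1.645 − δ) = Φ(1.300) = 0.9031.

Power ≈ 0.903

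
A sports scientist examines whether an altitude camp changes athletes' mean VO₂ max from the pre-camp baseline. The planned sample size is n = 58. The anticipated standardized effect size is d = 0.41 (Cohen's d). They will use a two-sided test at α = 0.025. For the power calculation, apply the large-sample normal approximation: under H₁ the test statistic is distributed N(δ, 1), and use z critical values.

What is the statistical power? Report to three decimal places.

Power ≈ 0.811

Noncentrality parameter: δ = d·√n = 0.41 × √58 = 3.1225
Critical value for a two-sided test at α = 0.025: z_{α/2} = 2.241.
Power = Φ(δ − 2.241) + Φ(−δ − 2.241) = Φ(0.881) + Φ(-5.364) = 0.8109 + 0.0000 = 0.8109.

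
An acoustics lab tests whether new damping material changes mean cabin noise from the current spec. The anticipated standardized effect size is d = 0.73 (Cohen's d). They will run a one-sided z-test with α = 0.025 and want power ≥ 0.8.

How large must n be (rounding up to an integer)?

For power 0.8 need Φ(δ − z_{0.025}) = 0.8, so δ = z_{0.025} + z_{0.20} = 1.960 + 0.842 = 2.802.
δ = d·√n ⇒ n = (δ/d)² = (2.802 / 0.73)² = 14.73.
Round up to the next whole unit.

n = 15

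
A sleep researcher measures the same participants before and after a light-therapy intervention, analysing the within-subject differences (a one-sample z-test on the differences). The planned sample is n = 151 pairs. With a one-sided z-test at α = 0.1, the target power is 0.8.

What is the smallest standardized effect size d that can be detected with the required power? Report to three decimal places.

d ≈ 0.173

Required noncentrality: δ = z_{0.1} + z_{0.20} = 1.282 + 0.842 = 2.123.
δ = d·√n ⇒ d = δ/√n = 2.123/√151 = 0.1728.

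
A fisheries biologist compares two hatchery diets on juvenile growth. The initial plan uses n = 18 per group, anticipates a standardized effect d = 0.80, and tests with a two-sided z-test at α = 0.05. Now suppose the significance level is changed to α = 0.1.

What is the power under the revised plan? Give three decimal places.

δ = d·√(n/2) = 0.80 × √(18/2) = 2.4000 (unchanged). New critical value: z_{0.05} = 1.645.
Revised power = Φ(δ − 1.645) + Φ(−δ − 1.645) = Φ(0.755) + Φ(-4.045) = 0.7749 + 0.0000 = 0.7749.

Power ≈ 0.775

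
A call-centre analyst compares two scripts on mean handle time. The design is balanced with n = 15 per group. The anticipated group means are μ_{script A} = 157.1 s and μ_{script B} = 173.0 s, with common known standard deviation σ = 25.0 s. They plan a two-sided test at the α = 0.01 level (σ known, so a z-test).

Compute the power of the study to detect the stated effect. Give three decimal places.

Standardized effect: d = |μ_{script A} − μ_{script B}| / σ = |157.1 − 173.0| / 25.0 = 0.6360
Noncentrality parameter: δ = d·√(n/2) = 0.6360 × √(15/2) = 1.7418
Two-sided α = 0.01 → critical value z_{0.005} = 2.576.
Power = Φ(δ − 2.576) + Φ(−δ − 2.576) = Φ(-0.834) + Φ(-4.318) = 0.2021 + 0.0000 = 0.2021.

Power ≈ 0.202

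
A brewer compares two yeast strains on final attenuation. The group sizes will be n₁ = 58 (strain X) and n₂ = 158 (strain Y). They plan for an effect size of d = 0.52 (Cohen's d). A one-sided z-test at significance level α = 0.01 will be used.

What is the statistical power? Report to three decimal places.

Power ≈ 0.856

Noncentrality parameter: δ = d / √(1/n₁ + 1/n₂) = 0.52 / √(1/58 + 1/158) = 3.3870
One-sided α = 0.01 → critical value z_{0.01} = 2.326.
Power = P(Z > 2.326 − δ) = Φ(1.061) = 0.8556.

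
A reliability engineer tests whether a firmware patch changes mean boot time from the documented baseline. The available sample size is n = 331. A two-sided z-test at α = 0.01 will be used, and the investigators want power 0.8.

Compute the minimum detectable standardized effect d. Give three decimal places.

d ≈ 0.188

Required noncentrality: δ = z_{0.005} + z_{0.20} = 2.576 + 0.842 = 3.417.
(The second rejection-region term Φ(−δ − z_{α/2}) is negligible and dropped.)
δ = d·√n ⇒ d = δ/√n = 3.417/√331 = 0.1878.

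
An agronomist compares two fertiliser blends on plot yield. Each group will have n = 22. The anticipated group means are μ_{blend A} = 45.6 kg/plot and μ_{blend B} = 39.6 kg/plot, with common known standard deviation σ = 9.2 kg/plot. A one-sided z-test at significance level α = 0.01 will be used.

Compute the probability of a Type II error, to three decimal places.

Standardized effect: d = |μ_{blend A} − μ_{blend B}| / σ = |45.6 − 39.6| / 9.2 = 0.6522
Noncentrality parameter: δ = d·√(n/2) = 0.6522 × √(22/2) = 2.1630
Critical value for a one-sided test at α = 0.01: z_α = 2.326.
Power = P(Z > 2.326 − δ) = Φ(-0.163) = 0.4351.
Type II error: β = 1 − power = 1 − 0.4351 = 0.5649.

β ≈ 0.565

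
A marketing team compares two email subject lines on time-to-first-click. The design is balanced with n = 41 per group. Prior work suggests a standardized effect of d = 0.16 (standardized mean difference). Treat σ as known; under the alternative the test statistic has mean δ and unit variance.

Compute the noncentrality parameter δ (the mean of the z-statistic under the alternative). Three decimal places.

The noncentrality parameter scales effect size by the design's sample-size factor: δ = d·√(n/2) = 0.16 × √(41/2) = 0.7244

δ ≈ 0.724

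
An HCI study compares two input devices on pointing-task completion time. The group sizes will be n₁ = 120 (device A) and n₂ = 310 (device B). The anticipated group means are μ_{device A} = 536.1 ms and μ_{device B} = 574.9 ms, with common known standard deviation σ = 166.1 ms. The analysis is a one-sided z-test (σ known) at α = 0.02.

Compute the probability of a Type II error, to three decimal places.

Standardized effect: d = |μ_{device A} − μ_{device B}| / σ = |536.1 − 574.9| / 166.1 = 0.2336
Noncentrality parameter: δ = d / √(1/n₁ + 1/n₂) = 0.2336 / √(1/120 + 1/310) = 2.1727
One-sided α = 0.02 → critical value z_{0.02} = 2.054.
Power = Φ(δ − 2.054) = Φ(0.119) = 0.5473.
Type II error: β = 1 − power = 1 − 0.5473 = 0.4527.

β ≈ 0.453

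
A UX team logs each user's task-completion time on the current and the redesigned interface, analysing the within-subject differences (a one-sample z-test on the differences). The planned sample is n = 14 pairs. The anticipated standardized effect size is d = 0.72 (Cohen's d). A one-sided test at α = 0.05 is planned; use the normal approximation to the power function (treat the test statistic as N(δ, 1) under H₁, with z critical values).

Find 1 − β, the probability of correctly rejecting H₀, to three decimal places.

Noncentrality parameter: δ = d·√n = 0.72 × √14 = 2.6940
One-sided α = 0.05 → critical value z_{0.05} = 1.645.
Power = Φ(δ − 1.645) = Φ(1.049) = 0.8529.

Power ≈ 0.853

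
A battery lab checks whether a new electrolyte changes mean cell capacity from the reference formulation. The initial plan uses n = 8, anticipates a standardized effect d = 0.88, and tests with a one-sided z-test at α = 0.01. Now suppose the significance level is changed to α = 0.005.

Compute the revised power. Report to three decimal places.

Power ≈ 0.465

δ = d·√n = 0.88 × √8 = 2.4890 (unchanged). New critical value: z_{0.005} = 2.576.
Revised power = P(Z > 2.576 − δ) = Φ(-0.087) = 0.4654.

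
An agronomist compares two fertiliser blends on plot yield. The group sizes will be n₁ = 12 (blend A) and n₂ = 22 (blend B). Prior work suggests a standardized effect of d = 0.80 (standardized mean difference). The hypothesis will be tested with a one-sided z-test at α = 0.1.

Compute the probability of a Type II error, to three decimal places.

Noncentrality parameter: δ = d / √(1/n₁ + 1/n₂) = 0.80 / √(1/12 + 1/22) = 2.2292
One-sided α = 0.1 → critical value z_{0.1} = 1.282.
Power = Φ(δ − 1.282) = Φ(0.948) = 0.8284.
Type II error: β = 1 − power = 1 − 0.8284 = 0.1716.

β ≈ 0.172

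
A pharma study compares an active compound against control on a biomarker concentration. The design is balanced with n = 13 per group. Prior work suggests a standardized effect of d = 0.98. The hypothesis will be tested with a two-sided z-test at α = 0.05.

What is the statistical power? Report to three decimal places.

Power ≈ 0.705

Noncentrality parameter: δ = d·√(n/2) = 0.98 × √(13/2) = 2.4985
Critical value for a two-sided test at α = 0.05: z_{α/2} = 1.960.
Power = Φ(δ − 1.960) + Φ(−δ − 1.960) = Φ(0.539) + Φ(-4.458) = 0.7049 + 0.0000 = 0.7049.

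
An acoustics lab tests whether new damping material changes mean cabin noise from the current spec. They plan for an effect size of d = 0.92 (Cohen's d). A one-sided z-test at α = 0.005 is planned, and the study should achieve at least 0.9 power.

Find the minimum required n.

For power 0.9 need Φ(δ − z_{0.005}) = 0.9, so δ = z_{0.005} + z_{0.10} = 2.576 + 1.282 = 3.857.
δ = d·√n ⇒ n = (δ/d)² = (3.857 / 0.92)² = 17.58.
Rounding up, n = 18.

n = 18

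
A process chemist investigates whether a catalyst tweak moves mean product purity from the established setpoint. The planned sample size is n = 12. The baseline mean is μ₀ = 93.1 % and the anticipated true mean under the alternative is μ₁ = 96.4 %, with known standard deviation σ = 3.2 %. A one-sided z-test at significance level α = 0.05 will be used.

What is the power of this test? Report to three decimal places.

Power ≈ 0.973

Standardized effect: d = |μ₁ − μ₀| / σ = |96.4 − 93.1| / 3.2 = 1.0312
Noncentrality parameter: δ = d·√n = 1.0312 × √12 = 3.5724
Critical value for a one-sided test at α = 0.05: z_α = 1.645.
Power = P(Z > 1.645 − δ) = Φ(1.928) = 0.9730.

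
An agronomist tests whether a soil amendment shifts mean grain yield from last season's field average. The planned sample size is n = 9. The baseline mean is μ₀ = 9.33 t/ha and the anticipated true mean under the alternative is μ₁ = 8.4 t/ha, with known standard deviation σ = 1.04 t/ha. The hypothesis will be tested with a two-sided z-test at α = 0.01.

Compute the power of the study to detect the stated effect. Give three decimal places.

Standardized effect: d = |μ₁ − μ₀| / σ = |8.4 − 9.33| / 1.04 = 0.8942
Noncentrality parameter: δ = d·√n = 0.8942 × √9 = 2.6827
Two-sided α = 0.01 → critical value z_{0.005} = 2.576.
Power = Φ(δ − 2.576) + Φ(−δ − 2.576) = Φ(0.107) + Φ(-5.259) = 0.5426 + 0.0000 = 0.5426.

Power ≈ 0.543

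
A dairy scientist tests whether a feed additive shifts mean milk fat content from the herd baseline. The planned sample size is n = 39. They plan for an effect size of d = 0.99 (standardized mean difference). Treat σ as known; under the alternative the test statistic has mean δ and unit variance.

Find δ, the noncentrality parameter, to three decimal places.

δ ≈ 6.183

The noncentrality parameter scales effect size by the design's sample-size factor: δ = d·√n = 0.99 × √39 = 6.1825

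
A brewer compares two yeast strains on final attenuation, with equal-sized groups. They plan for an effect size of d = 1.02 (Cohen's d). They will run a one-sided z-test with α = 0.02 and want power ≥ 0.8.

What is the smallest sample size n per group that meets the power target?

For power 0.8 need Φ(δ − z_{0.02}) = 0.8, so δ = z_{0.02} + z_{0.20} = 2.054 + 0.842 = 2.895.
δ = d·√(n/2) ⇒ n = 2(δ/d)² = 2 × (2.895 / 1.02)² = 16.12.
Round up to the next whole unit.

n = 17 per group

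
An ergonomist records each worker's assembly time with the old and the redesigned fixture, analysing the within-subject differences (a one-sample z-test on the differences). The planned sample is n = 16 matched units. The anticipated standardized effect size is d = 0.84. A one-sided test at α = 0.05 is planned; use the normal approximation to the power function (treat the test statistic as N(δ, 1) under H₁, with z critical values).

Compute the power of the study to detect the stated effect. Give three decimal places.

Noncentrality parameter: δ = d·√n = 0.84 × √16 = 3.3600
One-sided α = 0.05 → critical value z_{0.05} = 1.645.
Power = Φ(δ − 1.645) = Φ(1.715) = 0.9568.

Power ≈ 0.957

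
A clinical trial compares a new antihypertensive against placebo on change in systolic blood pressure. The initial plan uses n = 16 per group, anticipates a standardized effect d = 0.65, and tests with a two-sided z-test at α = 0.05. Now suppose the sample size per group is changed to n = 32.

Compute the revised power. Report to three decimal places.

With n = 32 per group: δ = d·√(n/2) = 0.65 × √(32/2) = 2.6000. Critical value z_{0.025} = 1.960.
Revised power = Φ(δ − 1.960) + Φ(−δ − 1.960) = Φ(0.640) + Φ(-4.560) = 0.7389 + 0.0000 = 0.7389.

Power ≈ 0.739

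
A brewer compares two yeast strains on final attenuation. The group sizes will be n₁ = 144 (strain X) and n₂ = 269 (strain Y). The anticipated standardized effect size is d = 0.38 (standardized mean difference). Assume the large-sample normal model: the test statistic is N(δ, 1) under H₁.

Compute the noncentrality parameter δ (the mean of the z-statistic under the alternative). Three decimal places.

δ = d / √(1/n₁ + 1/n₂) = 0.38 / √(1/144 + 1/269) = 3.6802

δ ≈ 3.680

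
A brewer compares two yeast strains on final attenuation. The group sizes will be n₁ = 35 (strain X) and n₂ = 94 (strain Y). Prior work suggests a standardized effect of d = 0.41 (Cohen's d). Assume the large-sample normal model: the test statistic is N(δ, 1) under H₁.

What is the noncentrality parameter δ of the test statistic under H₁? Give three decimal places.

δ ≈ 2.071

δ = d / √(1/n₁ + 1/n₂) = 0.41 / √(1/35 + 1/94) = 2.0706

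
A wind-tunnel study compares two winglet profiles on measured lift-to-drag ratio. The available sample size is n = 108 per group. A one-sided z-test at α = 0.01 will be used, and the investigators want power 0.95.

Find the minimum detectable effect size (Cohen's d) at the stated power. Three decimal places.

Need Φ(δ − 2.326) = 0.95, so δ = 2.326 + 1.645 = 3.971.
δ = d·√(n/2) ⇒ d = δ/√(n/2) = 3.971/√(108/2) = 0.5404.

d ≈ 0.540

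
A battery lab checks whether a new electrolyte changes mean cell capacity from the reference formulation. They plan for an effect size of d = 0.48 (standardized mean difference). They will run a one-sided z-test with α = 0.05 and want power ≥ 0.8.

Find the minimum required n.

Set Φ(δ − 1.645) = 0.8; then δ − 1.645 = Φ⁻¹(0.8) = 0.842, giving δ = 2.486.
δ = d·√n ⇒ n = (δ/d)² = (2.486 / 0.48)² = 26.83.
Rounding up, n = 27.

n = 27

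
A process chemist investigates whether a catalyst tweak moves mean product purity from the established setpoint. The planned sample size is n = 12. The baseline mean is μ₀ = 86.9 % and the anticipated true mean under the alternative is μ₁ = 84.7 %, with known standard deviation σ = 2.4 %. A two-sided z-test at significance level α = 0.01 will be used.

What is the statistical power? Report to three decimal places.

Power ≈ 0.726

Standardized effect: d = |μ₁ − μ₀| / σ = |84.7 − 86.9| / 2.4 = 0.9167
Noncentrality parameter: δ = d·√n = 0.9167 × √12 = 3.1754
Two-sided α = 0.01 → critical value z_{0.005} = 2.576.
Power = Φ(δ − 2.576) + Φ(−δ − 2.576) = Φ(0.600) + Φ(-5.751) = 0.7256 + 0.0000 = 0.7256.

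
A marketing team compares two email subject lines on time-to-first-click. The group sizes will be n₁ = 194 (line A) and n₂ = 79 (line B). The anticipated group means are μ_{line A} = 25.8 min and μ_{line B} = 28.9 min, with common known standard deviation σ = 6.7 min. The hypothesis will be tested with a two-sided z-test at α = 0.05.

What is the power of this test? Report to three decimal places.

Power ≈ 0.934

Standardized effect: d = |μ_{line A} − μ_{line B}| / σ = |25.8 − 28.9| / 6.7 = 0.4627
Noncentrality parameter: δ = d / √(1/n₁ + 1/n₂) = 0.4627 / √(1/194 + 1/79) = 3.4667
Critical value for a two-sided test at α = 0.05: z_{α/2} = 1.960.
Power = Φ(δ − 1.960) + Φ(−δ − 1.960) = Φ(1.507) + Φ(-5.427) = 0.9341 + 0.0000 = 0.9341.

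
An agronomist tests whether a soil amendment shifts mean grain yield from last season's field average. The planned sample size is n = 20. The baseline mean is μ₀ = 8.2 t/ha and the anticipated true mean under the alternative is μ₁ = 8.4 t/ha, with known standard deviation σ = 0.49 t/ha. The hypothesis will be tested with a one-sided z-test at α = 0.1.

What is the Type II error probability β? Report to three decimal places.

β ≈ 0.293

Standardized effect: d = |μ₁ − μ₀| / σ = |8.4 − 8.2| / 0.49 = 0.4082
Noncentrality parameter: λ = d·√n = 0.4082 × √20 = 1.8254
Critical value for a one-sided test at α = 0.1: z_α = 1.282.
Power = Φ(λ − 1.282) = Φ(0.544) = 0.7067.
Type II error: β = 1 − power = 1 − 0.7067 = 0.2933.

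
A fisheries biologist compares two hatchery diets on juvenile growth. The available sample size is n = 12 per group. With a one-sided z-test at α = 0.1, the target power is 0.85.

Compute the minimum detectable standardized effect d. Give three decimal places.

d ≈ 0.946

Need Φ(δ − 1.282) = 0.85, so δ = 1.282 + 1.036 = 2.318.
δ = d·√(n/2) ⇒ d = δ/√(n/2) = 2.318/√(12/2) = 0.9463.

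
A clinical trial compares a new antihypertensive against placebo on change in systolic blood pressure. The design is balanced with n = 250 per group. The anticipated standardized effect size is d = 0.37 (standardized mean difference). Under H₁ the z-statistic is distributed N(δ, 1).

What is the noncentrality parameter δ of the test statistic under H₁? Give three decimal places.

δ = d·√(n/2) = 0.37 × √(250/2) = 4.1367

δ ≈ 4.137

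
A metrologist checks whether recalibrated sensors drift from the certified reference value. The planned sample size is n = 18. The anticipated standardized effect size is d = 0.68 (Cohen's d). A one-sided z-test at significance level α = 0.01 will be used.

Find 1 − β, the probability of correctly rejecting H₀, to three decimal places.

Noncentrality parameter: δ = d·√n = 0.68 × √18 = 2.8850
Critical value for a one-sided test at α = 0.01: z_α = 2.326.
Power = P(Z > 2.326 − δ) = Φ(0.559) = 0.7118.

Power ≈ 0.712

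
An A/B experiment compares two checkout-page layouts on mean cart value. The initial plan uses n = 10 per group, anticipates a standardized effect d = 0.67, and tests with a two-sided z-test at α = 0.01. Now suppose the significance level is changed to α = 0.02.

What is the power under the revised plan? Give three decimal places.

δ = d·√(n/2) = 0.67 × √(10/2) = 1.4982 (unchanged). New critical value: z_{0.01} = 2.326.
Revised power = Φ(δ − 2.326) + Φ(−δ − 2.326) = Φ(-0.828) + Φ(-3.825) = 0.2038 + 0.0001 = 0.2038.

Power ≈ 0.204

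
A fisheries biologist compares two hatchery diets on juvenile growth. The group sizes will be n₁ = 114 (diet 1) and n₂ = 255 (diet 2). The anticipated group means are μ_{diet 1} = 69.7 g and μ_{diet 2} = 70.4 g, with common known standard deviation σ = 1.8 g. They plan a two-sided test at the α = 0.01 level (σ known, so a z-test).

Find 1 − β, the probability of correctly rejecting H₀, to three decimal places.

Standardized effect: d = |μ_{diet 1} − μ_{diet 2}| / σ = |69.7 − 70.4| / 1.8 = 0.3889
Noncentrality parameter: δ = d / √(1/n₁ + 1/n₂) = 0.3889 / √(1/114 + 1/255) = 3.4517
Critical value for a two-sided test at α = 0.01: z_{α/2} = 2.576.
Power = Φ(δ − 2.576) + Φ(−δ − 2.576) = Φ(0.876) + Φ(-6.028) = 0.8095 + 0.0000 = 0.8095.

Power ≈ 0.809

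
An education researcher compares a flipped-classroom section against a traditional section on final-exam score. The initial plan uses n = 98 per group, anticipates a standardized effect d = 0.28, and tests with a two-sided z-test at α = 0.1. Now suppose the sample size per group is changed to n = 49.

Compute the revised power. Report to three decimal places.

Power ≈ 0.399

With n = 49 per group: δ = d·√(n/2) = 0.28 × √(49/2) = 1.3859. Critical value z_{0.05} = 1.645.
Revised power = Φ(δ − 1.645) + Φ(−δ − 1.645) = Φ(-0.259) + Φ(-3.031) = 0.3978 + 0.0012 = 0.3991.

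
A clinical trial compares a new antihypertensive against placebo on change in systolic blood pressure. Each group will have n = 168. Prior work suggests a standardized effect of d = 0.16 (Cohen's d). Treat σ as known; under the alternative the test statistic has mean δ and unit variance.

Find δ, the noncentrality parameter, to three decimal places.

δ ≈ 1.466

δ = d·√(n/2) = 0.16 × √(168/2) = 1.4664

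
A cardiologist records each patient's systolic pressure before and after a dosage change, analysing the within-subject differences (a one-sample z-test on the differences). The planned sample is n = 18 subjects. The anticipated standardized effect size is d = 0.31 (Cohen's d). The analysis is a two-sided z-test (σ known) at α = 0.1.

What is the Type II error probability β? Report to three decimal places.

β ≈ 0.628

Noncentrality parameter: δ = d·√n = 0.31 × √18 = 1.3152
Two-sided α = 0.1 → critical value z_{0.05} = 1.645.
Power = Φ(δ − 1.645) + Φ(−δ − 1.645) = Φ(-0.330) + Φ(-2.960) = 0.3708 + 0.0015 = 0.3724.
Type II error: β = 1 − power = 1 − 0.3724 = 0.6276.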